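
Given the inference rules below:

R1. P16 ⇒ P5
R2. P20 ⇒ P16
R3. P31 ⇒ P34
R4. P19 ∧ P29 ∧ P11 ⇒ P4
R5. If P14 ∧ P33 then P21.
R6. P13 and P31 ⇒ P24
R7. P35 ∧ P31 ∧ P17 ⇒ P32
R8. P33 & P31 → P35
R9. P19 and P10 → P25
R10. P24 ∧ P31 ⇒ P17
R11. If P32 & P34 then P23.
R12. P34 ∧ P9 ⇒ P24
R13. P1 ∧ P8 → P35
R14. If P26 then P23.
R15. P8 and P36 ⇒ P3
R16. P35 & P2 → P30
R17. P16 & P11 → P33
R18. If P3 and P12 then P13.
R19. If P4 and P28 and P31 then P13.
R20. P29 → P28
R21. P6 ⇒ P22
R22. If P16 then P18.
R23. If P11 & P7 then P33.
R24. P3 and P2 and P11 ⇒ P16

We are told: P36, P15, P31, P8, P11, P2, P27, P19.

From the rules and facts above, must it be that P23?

Forward chaining from the given facts derives: P34, P3, P16, P5, P33, P18, P35, P30.
Rules concluding P23: R11 needs P32; R14 needs P26 — none of these are established.

No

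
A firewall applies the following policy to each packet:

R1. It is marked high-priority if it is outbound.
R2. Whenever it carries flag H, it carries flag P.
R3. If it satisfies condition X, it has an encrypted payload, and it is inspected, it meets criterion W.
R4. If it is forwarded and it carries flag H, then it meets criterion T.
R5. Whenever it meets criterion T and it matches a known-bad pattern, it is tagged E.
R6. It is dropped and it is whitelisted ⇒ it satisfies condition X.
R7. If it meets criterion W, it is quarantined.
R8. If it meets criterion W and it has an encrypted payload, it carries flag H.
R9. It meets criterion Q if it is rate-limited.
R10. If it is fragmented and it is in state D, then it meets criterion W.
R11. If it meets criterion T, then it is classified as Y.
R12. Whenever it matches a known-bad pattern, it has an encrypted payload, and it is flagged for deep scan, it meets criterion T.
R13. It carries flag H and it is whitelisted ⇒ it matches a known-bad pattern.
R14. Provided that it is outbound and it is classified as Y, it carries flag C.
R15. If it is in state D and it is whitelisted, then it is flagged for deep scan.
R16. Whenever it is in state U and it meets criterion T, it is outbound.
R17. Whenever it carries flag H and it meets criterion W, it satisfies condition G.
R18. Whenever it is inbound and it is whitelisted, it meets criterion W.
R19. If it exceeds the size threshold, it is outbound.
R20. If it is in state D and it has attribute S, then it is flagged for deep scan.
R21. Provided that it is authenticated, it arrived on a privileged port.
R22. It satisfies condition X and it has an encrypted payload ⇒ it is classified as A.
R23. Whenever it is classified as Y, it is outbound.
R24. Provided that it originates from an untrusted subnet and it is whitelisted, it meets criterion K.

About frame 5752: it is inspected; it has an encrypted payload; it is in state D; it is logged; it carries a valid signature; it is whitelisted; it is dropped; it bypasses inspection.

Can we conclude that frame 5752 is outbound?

By R6 (it is dropped, it is whitelisted): it satisfies condition X.
By R15 (it is in state D, it is whitelisted): it is flagged for deep scan.
By R3 (it satisfies condition X, it has an encrypted payload, it is inspected): it meets criterion W.
By R8 (it meets criterion W, it has an encrypted payload): it carries flag H.
By R13 (it carries flag H, it is whitelisted): it matches a known-bad pattern.
By R12 (it matches a known-bad pattern, it has an encrypted payload, it is flagged for deep scan): it meets criterion T.
By R11 (it meets criterion T): it is classified as Y.
By R23 (it is classified as Y): it is outbound.

Yes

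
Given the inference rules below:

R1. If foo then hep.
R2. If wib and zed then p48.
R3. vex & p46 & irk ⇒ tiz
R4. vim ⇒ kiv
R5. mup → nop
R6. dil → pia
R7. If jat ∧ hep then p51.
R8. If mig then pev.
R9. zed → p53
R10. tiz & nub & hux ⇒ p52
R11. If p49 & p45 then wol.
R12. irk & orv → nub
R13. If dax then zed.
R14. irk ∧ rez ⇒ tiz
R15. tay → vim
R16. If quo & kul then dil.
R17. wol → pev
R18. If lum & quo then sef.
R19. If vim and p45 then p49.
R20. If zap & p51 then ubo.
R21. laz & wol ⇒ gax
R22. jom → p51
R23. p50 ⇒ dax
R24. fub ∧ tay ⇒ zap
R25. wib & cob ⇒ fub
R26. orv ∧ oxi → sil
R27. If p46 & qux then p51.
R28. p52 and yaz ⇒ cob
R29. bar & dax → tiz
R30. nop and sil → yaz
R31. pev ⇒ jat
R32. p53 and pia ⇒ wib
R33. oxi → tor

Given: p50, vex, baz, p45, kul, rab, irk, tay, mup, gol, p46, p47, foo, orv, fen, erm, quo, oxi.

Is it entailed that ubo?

No

Forward chaining from the given facts derives: hep, tiz, nop, nub, vim, dil, p49, dax, sil, yaz, tor, kiv, pia, wol, zed, pev, jat, p51, p53, wib, p48.
The only rule concluding ubo is R20, which needs zap; that is never established.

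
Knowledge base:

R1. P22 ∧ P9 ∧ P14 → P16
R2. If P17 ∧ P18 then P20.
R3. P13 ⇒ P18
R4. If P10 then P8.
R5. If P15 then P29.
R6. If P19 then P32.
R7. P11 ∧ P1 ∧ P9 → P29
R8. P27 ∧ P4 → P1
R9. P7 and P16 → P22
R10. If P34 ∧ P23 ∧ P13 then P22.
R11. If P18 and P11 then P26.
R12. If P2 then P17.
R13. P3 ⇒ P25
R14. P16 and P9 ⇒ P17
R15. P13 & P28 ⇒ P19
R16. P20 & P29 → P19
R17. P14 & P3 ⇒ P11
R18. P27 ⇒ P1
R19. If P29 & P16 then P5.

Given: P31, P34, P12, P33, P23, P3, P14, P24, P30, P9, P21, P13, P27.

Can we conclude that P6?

No

Forward chaining from the given facts derives: P18, P22, P25, P11, P1, P16, P29, P26, P17, P5, P20, P19, P32.
No rule has P6 as its conclusion, and it is not among the given facts.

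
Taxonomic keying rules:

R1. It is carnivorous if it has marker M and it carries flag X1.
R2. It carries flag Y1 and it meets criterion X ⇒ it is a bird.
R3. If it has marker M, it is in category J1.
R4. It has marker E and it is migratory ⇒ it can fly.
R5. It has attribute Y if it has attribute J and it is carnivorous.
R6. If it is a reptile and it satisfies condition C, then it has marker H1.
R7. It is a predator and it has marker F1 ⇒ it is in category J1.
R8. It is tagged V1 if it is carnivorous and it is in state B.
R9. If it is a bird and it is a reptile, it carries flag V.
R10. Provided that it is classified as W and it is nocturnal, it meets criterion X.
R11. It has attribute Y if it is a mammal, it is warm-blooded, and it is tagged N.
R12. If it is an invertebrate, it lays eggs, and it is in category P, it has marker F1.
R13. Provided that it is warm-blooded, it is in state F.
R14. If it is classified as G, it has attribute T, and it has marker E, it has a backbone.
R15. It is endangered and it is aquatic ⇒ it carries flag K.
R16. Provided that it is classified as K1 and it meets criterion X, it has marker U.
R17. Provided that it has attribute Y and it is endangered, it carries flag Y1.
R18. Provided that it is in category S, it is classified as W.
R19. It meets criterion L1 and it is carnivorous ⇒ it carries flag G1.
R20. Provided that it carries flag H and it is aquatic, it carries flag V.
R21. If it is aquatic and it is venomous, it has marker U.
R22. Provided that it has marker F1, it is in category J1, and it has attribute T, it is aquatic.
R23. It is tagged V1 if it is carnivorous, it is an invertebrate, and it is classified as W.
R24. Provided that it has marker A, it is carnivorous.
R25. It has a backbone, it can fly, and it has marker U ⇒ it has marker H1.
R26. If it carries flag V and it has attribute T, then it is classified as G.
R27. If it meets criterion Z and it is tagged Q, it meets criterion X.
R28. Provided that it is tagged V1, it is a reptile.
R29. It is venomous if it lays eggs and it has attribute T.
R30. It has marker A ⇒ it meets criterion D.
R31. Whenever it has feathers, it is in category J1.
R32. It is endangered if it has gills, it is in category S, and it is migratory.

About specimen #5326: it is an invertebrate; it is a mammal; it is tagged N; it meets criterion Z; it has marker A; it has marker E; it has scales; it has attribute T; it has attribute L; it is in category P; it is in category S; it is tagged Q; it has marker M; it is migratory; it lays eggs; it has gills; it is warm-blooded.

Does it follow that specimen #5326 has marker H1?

By R3 (it has marker M): it is in category J1.
By R4 (it has marker E, it is migratory): it can fly.
By R11 (it is a mammal, it is warm-blooded, it is tagged N): it has attribute Y.
By R12 (it is an invertebrate, it lays eggs, it is in category P): it has marker F1.
By R18 (it is in category S): it is classified as W.
By R22 (it has marker F1, it is in category J1, it has attribute T): it is aquatic.
By R24 (it has marker A): it is carnivorous.
By R27 (it meets criterion Z, it is tagged Q): it meets criterion X.
By R29 (it lays eggs, it has attribute T): it is venomous.
By R32 (it has gills, it is in category S, it is migratory): it is endangered.
By R17 (it has attribute Y, it is endangered): it carries flag Y1.
By R21 (it is aquatic, it is venomous): it has marker U.
By R23 (it is carnivorous, it is an invertebrate, it is classified as W): it is tagged V1.
By R28 (it is tagged V1): it is a reptile.
By R2 (it carries flag Y1, it meets criterion X): it is a bird.
By R9 (it is a bird, it is a reptile): it carries flag V.
By R26 (it carries flag V, it has attribute T): it is classified as G.
By R14 (it is classified as G, it has attribute T, it has marker E): it has a backbone.
By R25 (it has a backbone, it can fly, it has marker U): it has marker H1.

Yes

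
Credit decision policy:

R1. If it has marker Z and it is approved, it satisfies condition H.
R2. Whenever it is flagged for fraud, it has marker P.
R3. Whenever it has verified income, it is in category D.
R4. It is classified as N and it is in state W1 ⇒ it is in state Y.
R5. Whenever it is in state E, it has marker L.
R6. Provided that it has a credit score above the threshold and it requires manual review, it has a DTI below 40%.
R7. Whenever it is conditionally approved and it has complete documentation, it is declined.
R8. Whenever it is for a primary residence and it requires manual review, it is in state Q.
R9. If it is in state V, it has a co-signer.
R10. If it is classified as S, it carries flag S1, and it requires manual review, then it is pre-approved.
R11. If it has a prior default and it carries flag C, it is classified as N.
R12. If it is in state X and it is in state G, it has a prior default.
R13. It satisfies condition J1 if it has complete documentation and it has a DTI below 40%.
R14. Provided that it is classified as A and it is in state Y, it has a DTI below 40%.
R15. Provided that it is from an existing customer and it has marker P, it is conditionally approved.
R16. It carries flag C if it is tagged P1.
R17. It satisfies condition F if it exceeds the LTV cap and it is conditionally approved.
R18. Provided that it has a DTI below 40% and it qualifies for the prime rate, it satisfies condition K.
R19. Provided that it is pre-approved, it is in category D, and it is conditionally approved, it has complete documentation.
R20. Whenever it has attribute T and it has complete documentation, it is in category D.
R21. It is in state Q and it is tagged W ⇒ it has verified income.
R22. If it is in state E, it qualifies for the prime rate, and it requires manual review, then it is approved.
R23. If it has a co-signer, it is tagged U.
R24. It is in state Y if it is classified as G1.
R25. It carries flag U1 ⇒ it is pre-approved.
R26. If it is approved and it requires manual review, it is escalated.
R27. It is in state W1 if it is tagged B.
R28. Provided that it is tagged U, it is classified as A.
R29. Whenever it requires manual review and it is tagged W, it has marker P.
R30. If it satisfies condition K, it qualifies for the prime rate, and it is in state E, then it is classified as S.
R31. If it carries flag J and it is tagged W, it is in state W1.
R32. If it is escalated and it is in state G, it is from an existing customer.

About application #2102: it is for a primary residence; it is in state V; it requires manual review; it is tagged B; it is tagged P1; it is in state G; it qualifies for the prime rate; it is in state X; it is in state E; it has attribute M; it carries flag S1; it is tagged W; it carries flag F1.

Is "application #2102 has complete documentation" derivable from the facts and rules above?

By R8 (it is for a primary residence, it requires manual review): it is in state Q.
By R9 (it is in state V): it has a co-signer.
By R12 (it is in state X, it is in state G): it has a prior default.
By R16 (it is tagged P1): it carries flag C.
By R21 (it is in state Q, it is tagged W): it has verified income.
By R22 (it is in state E, it qualifies for the prime rate, it requires manual review): it is approved.
By R23 (it has a co-signer): it is tagged U.
By R26 (it is approved, it requires manual review): it is escalated.
By R27 (it is tagged B): it is in state W1.
By R28 (it is tagged U): it is classified as A.
By R29 (it requires manual review, it is tagged W): it has marker P.
By R32 (it is escalated, it is in state G): it is from an existing customer.
By R3 (it has verified income): it is in category D.
By R11 (it has a prior default, it carries flag C): it is classified as N.
By R15 (it is from an existing customer, it has marker P): it is conditionally approved.
By R4 (it is classified as N, it is in state W1): it is in state Y.
By R14 (it is classified as A, it is in state Y): it has a DTI below 40%.
By R18 (it has a DTI below 40%, it qualifies for the prime rate): it satisfies condition K.
By R30 (it satisfies condition K, it qualifies for the prime rate, it is in state E): it is classified as S.
By R10 (it is classified as S, it carries flag S1, it requires manual review): it is pre-approved.
By R19 (it is pre-approved, it is in category D, it is conditionally approved): it has complete documentation.

Yes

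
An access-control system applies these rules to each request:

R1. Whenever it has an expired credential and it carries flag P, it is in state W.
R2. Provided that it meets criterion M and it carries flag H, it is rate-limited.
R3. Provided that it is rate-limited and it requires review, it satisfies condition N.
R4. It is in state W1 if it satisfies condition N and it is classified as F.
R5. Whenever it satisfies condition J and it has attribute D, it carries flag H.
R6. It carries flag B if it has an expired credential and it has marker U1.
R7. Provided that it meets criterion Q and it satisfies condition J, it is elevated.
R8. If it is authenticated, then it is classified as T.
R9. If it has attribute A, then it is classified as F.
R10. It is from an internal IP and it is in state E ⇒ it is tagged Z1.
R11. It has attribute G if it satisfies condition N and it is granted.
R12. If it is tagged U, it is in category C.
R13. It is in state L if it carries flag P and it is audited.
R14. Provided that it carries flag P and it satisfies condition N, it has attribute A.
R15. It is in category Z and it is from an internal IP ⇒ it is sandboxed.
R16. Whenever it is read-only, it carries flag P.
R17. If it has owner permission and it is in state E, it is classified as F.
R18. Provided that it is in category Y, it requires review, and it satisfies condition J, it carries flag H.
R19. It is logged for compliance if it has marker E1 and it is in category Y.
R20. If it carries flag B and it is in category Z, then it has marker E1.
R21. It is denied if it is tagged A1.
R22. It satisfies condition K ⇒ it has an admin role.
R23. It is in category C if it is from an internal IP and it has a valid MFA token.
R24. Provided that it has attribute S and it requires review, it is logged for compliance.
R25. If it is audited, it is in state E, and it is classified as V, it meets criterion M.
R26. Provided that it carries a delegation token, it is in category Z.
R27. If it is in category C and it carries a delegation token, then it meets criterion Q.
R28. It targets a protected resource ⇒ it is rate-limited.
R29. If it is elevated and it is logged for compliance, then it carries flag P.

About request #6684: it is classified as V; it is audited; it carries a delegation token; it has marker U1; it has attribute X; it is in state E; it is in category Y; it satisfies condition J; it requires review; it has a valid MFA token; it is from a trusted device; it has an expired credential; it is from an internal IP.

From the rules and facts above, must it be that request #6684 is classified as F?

Yes

By R6 (it has an expired credential, it has marker U1): it carries flag B.
By R18 (it is in category Y, it requires review, it satisfies condition J): it carries flag H.
By R23 (it is from an internal IP, it has a valid MFA token): it is in category C.
By R25 (it is audited, it is in state E, it is classified as V): it meets criterion M.
By R26 (it carries a delegation token): it is in category Z.
By R27 (it is in category C, it carries a delegation token): it meets criterion Q.
By R2 (it meets criterion M, it carries flag H): it is rate-limited.
By R3 (it is rate-limited, it requires review): it satisfies condition N.
By R7 (it meets criterion Q, it satisfies condition J): it is elevated.
By R20 (it carries flag B, it is in category Z): it has marker E1.
By R19 (it has marker E1, it is in category Y): it is logged for compliance.
By R29 (it is elevated, it is logged for compliance): it carries flag P.
By R14 (it carries flag P, it satisfies condition N): it has attribute A.
By R9 (it has attribute A): it is classified as F.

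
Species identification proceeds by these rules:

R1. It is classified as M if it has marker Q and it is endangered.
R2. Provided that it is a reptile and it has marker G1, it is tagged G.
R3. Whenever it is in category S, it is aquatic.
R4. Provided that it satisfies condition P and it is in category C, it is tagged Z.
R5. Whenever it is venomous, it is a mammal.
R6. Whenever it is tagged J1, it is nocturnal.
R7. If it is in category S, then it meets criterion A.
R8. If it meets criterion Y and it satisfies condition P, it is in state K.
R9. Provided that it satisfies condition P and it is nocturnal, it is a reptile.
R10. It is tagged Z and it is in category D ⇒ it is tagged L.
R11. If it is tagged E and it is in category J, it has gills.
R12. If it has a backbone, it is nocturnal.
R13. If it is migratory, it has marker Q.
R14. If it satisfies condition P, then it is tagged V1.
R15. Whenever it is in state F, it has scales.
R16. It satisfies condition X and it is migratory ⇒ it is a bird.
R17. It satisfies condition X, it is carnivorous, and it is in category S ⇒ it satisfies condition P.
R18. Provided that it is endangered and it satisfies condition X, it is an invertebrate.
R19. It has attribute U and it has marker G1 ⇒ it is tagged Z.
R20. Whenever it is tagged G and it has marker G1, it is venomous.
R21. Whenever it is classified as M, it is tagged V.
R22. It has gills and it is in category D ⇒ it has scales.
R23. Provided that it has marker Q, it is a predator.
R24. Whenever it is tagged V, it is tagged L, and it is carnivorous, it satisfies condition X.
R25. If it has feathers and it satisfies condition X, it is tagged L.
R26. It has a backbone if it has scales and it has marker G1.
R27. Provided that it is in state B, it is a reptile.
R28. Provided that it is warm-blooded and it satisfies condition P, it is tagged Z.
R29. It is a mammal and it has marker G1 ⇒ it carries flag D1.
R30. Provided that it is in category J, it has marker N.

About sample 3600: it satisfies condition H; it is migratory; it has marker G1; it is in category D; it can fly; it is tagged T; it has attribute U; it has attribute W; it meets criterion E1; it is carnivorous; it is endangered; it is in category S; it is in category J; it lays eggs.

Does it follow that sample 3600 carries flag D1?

No

Forward chaining from the given facts derives: is aquatic, meets criterion A, has marker Q, is tagged Z, is a predator, has marker N, is classified as M, is tagged L, is tagged V, satisfies condition X, is a bird, satisfies condition P, is an invertebrate, is tagged V1.
The only rule concluding "it carries flag D1" is R29, which needs "it is a mammal"; that is never established.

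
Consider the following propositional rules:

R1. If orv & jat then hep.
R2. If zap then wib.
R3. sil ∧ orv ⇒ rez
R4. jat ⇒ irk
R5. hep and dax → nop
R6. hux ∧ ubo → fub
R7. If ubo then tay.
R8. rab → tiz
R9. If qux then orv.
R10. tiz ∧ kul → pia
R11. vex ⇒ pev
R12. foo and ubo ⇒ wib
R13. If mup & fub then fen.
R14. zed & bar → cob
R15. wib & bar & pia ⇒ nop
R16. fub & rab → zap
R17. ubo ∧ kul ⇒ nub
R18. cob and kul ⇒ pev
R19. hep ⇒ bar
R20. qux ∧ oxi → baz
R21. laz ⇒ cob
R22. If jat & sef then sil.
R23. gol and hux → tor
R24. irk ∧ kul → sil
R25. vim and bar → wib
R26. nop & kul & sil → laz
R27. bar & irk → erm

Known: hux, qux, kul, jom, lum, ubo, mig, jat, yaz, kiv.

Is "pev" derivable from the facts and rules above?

Forward chaining from the given facts derives: irk, fub, tay, orv, nub, sil, hep, rez, bar, erm.
Rules concluding pev: R11 needs vex; R18 needs cob — none of these are established.

No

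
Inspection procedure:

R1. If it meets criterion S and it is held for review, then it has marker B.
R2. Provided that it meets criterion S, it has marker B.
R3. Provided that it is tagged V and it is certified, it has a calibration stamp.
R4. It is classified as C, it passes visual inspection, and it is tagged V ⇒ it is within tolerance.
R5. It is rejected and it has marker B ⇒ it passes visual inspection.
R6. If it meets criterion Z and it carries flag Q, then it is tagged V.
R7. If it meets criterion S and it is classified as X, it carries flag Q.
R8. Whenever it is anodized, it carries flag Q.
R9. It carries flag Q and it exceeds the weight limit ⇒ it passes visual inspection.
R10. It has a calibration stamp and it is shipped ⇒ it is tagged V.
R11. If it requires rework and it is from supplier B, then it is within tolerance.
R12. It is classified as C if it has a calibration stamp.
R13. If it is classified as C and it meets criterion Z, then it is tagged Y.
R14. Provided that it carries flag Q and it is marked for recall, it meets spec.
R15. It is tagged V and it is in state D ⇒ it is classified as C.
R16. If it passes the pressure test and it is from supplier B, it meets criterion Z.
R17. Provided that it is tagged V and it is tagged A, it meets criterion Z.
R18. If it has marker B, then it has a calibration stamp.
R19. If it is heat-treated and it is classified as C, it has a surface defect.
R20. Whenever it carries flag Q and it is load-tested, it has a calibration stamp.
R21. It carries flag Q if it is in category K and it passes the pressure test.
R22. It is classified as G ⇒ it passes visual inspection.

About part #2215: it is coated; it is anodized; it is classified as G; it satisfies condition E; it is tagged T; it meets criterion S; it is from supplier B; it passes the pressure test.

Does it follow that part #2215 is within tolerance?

Yes

By R2 (it meets criterion S): it has marker B.
By R8 (it is anodized): it carries flag Q.
By R16 (it passes the pressure test, it is from supplier B): it meets criterion Z.
By R18 (it has marker B): it has a calibration stamp.
By R22 (it is classified as G): it passes visual inspection.
By R6 (it meets criterion Z, it carries flag Q): it is tagged V.
By R12 (it has a calibration stamp): it is classified as C.
By R4 (it is classified as C, it passes visual inspection, it is tagged V): it is within tolerance.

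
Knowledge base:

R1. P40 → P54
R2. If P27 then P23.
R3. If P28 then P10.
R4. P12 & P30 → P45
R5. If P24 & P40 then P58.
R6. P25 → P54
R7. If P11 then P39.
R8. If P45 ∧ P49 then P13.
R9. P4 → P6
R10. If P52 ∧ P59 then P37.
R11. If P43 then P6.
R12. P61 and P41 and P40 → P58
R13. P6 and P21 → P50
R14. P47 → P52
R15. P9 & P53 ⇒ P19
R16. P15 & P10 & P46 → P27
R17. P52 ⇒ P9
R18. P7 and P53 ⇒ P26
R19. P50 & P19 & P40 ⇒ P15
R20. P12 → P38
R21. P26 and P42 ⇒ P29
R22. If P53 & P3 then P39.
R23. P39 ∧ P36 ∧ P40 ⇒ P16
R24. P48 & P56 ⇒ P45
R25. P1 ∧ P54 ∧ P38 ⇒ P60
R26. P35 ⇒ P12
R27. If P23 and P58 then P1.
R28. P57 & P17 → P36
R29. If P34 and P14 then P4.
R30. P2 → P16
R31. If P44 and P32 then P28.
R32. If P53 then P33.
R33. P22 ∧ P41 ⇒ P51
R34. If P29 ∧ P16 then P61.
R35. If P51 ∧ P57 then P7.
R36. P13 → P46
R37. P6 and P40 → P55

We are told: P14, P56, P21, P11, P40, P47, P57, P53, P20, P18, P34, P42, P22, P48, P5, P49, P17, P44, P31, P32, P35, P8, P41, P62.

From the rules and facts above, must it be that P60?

Yes

P54  (by R1: P40)
P39  (by R7: P11)
P52  (by R14: P47)
P9  (by R17: P52)
P45  (by R24: P48, P56)
P12  (by R26: P35)
P36  (by R28: P57, P17)
P4  (by R29: P34, P14)
P28  (by R31: P44, P32)
P51  (by R33: P22, P41)
P7  (by R35: P51, P57)
P10  (by R3: P28)
P13  (by R8: P45, P49)
P6  (by R9: P4)
P50  (by R13: P6, P21)
P19  (by R15: P9, P53)
P26  (by R18: P7, P53)
P15  (by R19: P50, P19, P40)
P38  (by R20: P12)
P29  (by R21: P26, P42)
P16  (by R23: P39, P36, P40)
P61  (by R34: P29, P16)
P46  (by R36: P13)
P58  (by R12: P61, P41, P40)
P27  (by R16: P15, P10, P46)
P23  (by R2: P27)
P1  (by R27: P23, P58)
P60  (by R25: P1, P54, P38)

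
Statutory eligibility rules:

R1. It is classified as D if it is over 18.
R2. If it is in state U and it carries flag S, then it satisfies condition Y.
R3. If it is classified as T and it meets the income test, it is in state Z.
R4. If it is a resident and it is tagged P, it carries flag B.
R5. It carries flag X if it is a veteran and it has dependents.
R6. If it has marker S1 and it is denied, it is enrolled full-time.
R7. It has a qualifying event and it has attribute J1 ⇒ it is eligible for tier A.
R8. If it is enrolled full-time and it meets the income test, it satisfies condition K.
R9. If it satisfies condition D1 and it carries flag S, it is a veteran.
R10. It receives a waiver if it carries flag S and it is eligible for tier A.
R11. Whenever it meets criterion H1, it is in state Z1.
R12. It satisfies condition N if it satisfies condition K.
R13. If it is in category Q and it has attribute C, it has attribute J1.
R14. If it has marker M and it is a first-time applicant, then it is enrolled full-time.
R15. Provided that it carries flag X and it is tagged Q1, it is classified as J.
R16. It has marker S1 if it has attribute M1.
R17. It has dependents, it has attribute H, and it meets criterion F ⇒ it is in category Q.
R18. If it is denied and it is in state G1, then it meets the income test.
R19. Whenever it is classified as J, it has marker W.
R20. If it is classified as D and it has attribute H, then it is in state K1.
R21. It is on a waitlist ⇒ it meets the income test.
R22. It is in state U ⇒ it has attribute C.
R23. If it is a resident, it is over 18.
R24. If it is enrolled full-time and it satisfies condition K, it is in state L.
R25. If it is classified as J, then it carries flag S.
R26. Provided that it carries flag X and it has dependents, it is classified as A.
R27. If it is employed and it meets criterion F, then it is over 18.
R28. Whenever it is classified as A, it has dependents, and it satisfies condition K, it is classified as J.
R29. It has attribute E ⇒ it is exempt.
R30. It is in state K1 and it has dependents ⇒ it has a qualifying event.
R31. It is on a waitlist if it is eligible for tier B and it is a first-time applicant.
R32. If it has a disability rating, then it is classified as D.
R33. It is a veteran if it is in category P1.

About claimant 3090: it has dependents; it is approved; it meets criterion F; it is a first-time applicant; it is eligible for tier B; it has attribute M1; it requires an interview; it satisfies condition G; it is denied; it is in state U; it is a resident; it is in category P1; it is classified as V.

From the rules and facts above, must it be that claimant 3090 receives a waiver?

No

Forward chaining from the given facts derives: has marker S1, has attribute C, is over 18, is on a waitlist, is a veteran, is classified as D, carries flag X, is enrolled full-time, meets the income test, is classified as A, satisfies condition K, satisfies condition N, is in state L, is classified as J, has marker W, carries flag S, satisfies condition Y.
The only rule concluding "it receives a waiver" is R10, which needs "it is eligible for tier A"; that is never established.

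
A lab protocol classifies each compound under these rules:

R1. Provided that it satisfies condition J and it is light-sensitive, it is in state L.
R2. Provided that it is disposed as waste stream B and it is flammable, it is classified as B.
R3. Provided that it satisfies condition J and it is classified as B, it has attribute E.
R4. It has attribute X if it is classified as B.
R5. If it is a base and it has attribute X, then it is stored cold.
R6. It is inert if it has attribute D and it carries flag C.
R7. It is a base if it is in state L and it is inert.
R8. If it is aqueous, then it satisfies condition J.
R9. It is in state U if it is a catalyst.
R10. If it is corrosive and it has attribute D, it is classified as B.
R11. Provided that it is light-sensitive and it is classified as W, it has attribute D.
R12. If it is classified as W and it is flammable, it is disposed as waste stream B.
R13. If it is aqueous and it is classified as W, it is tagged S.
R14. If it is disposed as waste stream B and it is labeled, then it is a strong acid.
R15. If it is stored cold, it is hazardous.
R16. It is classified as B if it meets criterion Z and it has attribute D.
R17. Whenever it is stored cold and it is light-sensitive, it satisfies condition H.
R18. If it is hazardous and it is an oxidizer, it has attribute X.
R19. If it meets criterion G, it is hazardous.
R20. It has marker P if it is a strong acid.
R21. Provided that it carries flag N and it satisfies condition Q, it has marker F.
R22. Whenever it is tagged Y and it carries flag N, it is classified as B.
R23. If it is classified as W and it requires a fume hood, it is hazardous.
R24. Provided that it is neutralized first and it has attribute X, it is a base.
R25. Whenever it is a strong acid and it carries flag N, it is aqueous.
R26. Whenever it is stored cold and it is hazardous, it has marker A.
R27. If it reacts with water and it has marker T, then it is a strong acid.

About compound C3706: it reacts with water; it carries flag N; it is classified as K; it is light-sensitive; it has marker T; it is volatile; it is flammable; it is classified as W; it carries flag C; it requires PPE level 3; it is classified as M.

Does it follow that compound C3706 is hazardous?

Yes

By R11 (it is light-sensitive, it is classified as W): it has attribute D.
By R12 (it is classified as W, it is flammable): it is disposed as waste stream B.
By R27 (it reacts with water, it has marker T): it is a strong acid.
By R2 (it is disposed as waste stream B, it is flammable): it is classified as B.
By R4 (it is classified as B): it has attribute X.
By R6 (it has attribute D, it carries flag C): it is inert.
By R25 (it is a strong acid, it carries flag N): it is aqueous.
By R8 (it is aqueous): it satisfies condition J.
By R1 (it satisfies condition J, it is light-sensitive): it is in state L.
By R7 (it is in state L, it is inert): it is a base.
By R5 (it is a base, it has attribute X): it is stored cold.
By R15 (it is stored cold): it is hazardous.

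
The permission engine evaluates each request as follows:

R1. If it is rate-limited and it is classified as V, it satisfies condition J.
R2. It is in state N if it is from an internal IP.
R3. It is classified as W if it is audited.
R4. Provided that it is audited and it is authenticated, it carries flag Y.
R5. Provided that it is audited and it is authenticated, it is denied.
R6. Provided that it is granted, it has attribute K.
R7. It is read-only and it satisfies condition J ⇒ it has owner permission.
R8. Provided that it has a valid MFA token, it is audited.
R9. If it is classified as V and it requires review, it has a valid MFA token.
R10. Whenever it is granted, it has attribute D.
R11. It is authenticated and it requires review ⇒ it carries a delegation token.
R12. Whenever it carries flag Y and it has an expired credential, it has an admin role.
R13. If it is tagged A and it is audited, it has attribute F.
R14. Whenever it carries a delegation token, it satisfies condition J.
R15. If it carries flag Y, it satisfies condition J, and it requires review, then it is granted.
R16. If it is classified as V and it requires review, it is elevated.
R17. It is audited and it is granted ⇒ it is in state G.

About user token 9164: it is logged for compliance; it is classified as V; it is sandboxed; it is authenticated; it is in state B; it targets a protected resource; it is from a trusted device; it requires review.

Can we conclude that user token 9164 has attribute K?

Yes

By R9 (it is classified as V, it requires review): it has a valid MFA token.
By R11 (it is authenticated, it requires review): it carries a delegation token.
By R14 (it carries a delegation token): it satisfies condition J.
By R8 (it has a valid MFA token): it is audited.
By R4 (it is audited, it is authenticated): it carries flag Y.
By R15 (it carries flag Y, it satisfies condition J, it requires review): it is granted.
By R6 (it is granted): it has attribute K.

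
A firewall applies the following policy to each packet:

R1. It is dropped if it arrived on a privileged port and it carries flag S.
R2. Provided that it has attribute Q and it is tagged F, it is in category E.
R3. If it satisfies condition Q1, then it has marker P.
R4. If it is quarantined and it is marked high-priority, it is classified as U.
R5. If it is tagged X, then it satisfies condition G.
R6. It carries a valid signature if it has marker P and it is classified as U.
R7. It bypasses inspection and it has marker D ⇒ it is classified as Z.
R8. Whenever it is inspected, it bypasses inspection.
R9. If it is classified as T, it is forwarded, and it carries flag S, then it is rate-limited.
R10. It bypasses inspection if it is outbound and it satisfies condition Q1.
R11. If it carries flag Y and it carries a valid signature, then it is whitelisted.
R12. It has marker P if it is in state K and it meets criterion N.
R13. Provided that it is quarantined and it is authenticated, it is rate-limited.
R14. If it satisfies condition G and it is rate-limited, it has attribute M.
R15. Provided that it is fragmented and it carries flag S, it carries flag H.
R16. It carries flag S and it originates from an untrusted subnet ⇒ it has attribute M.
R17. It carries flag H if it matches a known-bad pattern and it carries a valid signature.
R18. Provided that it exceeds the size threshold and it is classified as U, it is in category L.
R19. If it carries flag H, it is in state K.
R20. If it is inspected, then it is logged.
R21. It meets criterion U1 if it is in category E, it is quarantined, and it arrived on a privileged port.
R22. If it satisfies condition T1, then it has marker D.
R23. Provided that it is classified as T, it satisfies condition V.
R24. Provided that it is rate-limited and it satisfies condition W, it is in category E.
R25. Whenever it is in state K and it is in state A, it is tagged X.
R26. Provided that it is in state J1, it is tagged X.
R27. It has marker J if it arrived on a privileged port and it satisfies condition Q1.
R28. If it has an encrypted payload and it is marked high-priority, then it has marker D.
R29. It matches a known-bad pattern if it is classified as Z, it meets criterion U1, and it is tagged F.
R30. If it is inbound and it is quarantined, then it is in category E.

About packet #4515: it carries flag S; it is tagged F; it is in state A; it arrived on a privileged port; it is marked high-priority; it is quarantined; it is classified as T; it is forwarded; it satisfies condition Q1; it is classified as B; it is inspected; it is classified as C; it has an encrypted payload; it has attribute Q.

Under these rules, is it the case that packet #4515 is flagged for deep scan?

Forward chaining from the given facts derives: is dropped, is in category E, has marker P, is classified as U, carries a valid signature, bypasses inspection, is rate-limited, is logged, meets criterion U1, satisfies condition V, has marker J, has marker D, is classified as Z, matches a known-bad pattern, carries flag H, is in state K, is tagged X, satisfies condition G, has attribute M.
No rule has "it is flagged for deep scan" as its conclusion, and it is not among the given facts.

No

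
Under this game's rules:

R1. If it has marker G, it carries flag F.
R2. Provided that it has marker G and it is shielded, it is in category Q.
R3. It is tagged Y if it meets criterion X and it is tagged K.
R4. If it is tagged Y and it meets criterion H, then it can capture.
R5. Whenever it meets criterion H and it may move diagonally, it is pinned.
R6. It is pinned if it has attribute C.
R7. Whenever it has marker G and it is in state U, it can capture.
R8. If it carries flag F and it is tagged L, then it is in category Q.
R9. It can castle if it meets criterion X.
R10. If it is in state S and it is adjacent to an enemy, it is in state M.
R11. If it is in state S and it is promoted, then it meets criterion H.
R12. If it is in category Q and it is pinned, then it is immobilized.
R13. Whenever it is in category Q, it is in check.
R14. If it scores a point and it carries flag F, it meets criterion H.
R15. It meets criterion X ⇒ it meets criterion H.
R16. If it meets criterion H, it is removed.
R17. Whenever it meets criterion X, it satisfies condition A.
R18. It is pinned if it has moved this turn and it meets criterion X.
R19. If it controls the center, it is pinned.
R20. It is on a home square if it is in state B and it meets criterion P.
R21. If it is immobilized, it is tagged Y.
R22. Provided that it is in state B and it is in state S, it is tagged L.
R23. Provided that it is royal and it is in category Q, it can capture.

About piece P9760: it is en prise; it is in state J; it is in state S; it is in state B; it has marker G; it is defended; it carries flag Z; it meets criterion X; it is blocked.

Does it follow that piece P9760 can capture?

Forward chaining from the given facts derives: carries flag F, can castle, meets criterion H, is removed, satisfies condition A, is tagged L, is in category Q, is in check.
Rules concluding "it can capture": R4 needs "it is tagged Y"; R7 needs "it is in state U"; R23 needs "it is royal" — none of these are established.

No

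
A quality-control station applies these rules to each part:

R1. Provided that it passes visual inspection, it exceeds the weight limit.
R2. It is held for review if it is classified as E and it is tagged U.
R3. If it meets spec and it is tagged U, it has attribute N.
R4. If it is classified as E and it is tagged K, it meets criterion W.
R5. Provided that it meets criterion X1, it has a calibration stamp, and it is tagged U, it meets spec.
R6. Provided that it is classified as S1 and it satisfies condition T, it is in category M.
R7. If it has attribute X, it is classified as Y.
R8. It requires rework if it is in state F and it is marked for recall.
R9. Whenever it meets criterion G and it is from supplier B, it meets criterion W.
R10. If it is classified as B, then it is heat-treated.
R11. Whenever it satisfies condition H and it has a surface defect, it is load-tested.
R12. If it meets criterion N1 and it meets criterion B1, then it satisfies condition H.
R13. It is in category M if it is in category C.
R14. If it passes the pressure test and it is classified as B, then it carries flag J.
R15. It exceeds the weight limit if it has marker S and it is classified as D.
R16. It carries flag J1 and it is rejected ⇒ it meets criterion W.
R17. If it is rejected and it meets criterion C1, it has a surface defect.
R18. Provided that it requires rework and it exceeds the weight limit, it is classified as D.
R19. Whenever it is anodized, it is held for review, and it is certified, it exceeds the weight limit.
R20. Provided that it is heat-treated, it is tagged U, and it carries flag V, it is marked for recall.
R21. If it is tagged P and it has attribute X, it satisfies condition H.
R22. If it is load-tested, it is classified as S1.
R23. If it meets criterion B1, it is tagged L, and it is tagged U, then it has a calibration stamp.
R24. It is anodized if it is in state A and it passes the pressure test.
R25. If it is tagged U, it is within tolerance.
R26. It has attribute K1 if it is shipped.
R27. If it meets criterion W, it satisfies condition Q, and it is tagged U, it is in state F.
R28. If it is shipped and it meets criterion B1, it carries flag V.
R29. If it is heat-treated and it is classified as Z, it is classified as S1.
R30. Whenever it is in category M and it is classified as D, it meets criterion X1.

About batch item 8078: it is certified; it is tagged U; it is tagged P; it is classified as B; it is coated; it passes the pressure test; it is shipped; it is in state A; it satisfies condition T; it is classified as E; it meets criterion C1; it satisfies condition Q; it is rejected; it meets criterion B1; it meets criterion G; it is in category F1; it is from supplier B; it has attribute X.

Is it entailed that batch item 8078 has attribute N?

No

Forward chaining from the given facts derives: is held for review, is classified as Y, meets criterion W, is heat-treated, carries flag J, has a surface defect, satisfies condition H, is anodized, is within tolerance, has attribute K1, is in state F, carries flag V, is load-tested, exceeds the weight limit, is marked for recall, is classified as S1, is in category M, requires rework, is classified as D, meets criterion X1.
The only rule concluding "it has attribute N" is R3, which needs "it meets spec"; that is never established.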